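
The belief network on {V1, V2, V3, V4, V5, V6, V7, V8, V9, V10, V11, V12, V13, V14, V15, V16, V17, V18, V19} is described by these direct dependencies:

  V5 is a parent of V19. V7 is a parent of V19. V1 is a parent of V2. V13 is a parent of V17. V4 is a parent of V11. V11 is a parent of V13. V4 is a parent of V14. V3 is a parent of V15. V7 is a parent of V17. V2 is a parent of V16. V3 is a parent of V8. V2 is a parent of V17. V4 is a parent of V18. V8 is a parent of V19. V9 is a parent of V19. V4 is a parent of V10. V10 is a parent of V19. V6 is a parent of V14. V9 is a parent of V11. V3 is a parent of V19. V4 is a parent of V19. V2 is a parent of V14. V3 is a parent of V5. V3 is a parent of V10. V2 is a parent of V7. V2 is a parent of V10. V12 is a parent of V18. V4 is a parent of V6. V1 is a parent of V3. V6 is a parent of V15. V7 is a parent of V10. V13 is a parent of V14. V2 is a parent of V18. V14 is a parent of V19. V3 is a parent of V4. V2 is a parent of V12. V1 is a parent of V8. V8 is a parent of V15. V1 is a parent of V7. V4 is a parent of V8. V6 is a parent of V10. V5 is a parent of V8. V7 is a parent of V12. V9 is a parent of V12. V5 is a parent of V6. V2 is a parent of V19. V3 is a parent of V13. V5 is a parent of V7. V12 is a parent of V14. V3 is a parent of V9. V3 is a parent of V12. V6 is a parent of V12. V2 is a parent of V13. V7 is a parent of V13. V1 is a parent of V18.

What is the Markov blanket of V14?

{V2, V3, V4, V5, V6, V7, V8, V9, V10, V12, V13, V19}

By definition, MB(V14) is built from V14's parents, V14's children, and the co-parents of V14.
V14 has parents V2, V4, V6, V12, V13.
Children of V14: V19.
For each child, the remaining parents (spouses of V14):
  V19: V2, V3, V4, V5, V7, V8, V9, V10
So the Markov blanket of V14 is {V2, V3, V4, V5, V6, V7, V8, V9, V10, V12, V13, V19}.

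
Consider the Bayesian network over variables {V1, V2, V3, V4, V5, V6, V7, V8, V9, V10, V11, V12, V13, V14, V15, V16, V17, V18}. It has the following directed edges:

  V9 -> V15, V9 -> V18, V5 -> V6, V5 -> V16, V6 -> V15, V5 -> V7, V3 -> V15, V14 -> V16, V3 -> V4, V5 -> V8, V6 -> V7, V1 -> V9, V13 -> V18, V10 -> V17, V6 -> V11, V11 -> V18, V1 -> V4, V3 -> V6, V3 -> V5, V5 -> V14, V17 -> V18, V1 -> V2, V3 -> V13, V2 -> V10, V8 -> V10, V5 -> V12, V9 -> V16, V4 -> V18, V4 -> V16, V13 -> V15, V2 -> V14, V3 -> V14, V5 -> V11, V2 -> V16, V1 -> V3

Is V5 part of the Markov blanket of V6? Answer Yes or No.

V5 is a parent of V6.
So V5 ∈ MB(V6).

Yes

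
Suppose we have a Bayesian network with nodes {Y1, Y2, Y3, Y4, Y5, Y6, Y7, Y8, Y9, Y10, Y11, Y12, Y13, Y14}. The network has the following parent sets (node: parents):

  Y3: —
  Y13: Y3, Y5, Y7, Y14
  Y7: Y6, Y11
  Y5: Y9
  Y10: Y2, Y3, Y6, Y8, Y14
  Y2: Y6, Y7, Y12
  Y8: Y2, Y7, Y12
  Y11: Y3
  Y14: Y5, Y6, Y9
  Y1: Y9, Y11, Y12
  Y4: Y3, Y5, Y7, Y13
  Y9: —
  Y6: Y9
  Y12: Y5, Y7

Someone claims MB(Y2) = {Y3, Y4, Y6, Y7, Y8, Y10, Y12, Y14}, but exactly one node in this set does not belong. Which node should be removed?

Y4

Y2's children: Y8, Y10.
Y2 has parents Y6, Y7, Y12.
For each child, the remaining parents (spouses of Y2):
  Y8's other parents are Y7, Y12.
  Y10's other parents are Y3, Y6, Y8, Y14.
MB(Y2) = {Y3, Y6, Y7, Y8, Y10, Y12, Y14}.
Y4 is neither a parent, child, nor co-parent of Y2, so it does not belong.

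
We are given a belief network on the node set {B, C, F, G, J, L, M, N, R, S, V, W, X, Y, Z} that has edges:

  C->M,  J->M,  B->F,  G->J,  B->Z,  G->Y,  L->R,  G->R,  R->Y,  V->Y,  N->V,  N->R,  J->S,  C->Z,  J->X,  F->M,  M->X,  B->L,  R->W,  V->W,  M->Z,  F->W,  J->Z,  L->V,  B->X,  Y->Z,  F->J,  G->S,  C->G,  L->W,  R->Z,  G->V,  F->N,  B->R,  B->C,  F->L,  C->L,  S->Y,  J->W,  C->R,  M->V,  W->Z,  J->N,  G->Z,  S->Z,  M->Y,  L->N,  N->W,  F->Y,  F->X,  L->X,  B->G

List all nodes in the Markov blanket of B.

{C, F, G, J, L, M, N, R, S, W, X, Y, Z}

A node's Markov blanket = Pa ∪ Ch ∪ (parents of Ch other than the node itself).
B's children: C, F, G, L, R, X, Z.
B has no parents.
Other parents of B's children:
  C: —
  F: —
  G: C
  L: C, F
  R: C, G, L, N
  X: F, J, L, M
  Z: C, G, J, M, R, S, W, Y
Union: {} ∪ {C, F, G, L, R, X, Z} ∪ {C, F, G, J, L, M, N, R, S, W, Y} = {C, F, G, J, L, M, N, R, S, W, X, Y, Z}.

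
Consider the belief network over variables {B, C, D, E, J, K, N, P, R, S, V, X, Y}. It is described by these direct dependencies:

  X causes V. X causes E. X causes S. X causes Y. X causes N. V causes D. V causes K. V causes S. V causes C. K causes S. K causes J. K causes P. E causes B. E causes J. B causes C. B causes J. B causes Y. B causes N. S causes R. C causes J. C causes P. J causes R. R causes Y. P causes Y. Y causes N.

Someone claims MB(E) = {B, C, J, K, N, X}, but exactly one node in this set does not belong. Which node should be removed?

N

E has parent X.
E's children: B, J.
Other parents of E's children:
  B: —
  J: B, C, K
MB(E) = {B, C, J, K, X}.
N is neither a parent, child, nor co-parent of E, so it does not belong.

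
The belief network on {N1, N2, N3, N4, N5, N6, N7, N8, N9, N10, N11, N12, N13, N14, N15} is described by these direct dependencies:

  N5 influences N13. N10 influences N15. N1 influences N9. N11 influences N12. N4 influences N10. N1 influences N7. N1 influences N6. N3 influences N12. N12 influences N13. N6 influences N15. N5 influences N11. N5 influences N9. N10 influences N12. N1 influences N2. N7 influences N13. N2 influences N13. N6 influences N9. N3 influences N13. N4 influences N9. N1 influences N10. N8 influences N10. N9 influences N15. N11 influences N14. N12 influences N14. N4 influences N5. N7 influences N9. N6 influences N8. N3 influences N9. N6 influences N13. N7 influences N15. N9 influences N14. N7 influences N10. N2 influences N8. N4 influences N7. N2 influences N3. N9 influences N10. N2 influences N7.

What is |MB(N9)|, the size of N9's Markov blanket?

12

A node's Markov blanket = Pa ∪ Ch ∪ (parents of Ch other than the node itself).
Parents of N9: N1, N3, N4, N5, N6, N7.
Ch(N9) = {N10, N14, N15}.
For each child, the remaining parents (spouses of N9):
  parents(N10) \ {N9} = {N1, N4, N7, N8}.
  N14's other parents are N11, N12.
  N15 also has parents N6, N7, N10.
MB(N9) = {N1, N3, N4, N5, N6, N7, N8, N10, N11, N12, N14, N15}, which has 12 nodes.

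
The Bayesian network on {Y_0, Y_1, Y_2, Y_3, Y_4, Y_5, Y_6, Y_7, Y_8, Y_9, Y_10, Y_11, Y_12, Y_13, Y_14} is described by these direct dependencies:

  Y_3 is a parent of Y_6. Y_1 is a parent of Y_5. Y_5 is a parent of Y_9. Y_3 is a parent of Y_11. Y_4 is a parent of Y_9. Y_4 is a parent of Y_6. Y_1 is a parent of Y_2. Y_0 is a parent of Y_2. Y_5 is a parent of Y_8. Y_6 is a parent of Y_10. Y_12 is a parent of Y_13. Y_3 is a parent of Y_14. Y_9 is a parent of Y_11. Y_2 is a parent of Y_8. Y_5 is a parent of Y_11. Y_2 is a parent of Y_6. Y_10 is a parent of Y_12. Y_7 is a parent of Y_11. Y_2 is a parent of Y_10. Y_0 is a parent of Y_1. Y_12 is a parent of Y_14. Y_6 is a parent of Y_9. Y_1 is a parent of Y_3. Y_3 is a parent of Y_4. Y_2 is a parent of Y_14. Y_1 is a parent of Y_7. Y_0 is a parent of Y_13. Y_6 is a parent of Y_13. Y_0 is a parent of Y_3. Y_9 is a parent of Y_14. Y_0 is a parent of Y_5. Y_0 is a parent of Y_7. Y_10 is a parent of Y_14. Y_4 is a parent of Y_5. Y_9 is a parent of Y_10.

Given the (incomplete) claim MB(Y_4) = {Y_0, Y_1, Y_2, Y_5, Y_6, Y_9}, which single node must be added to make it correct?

Y_4 has parent Y_3.
Y_4's children: Y_5, Y_6, Y_9.
Co-parents of Y_4 (other parents of its children):
  Y_5: Y_0, Y_1
  Y_6: Y_2, Y_3
  Y_9: Y_5, Y_6
MB(Y_4) = {Y_0, Y_1, Y_2, Y_3, Y_5, Y_6, Y_9}.
Comparing with the claimed set, Y_3 is missing.

Y_3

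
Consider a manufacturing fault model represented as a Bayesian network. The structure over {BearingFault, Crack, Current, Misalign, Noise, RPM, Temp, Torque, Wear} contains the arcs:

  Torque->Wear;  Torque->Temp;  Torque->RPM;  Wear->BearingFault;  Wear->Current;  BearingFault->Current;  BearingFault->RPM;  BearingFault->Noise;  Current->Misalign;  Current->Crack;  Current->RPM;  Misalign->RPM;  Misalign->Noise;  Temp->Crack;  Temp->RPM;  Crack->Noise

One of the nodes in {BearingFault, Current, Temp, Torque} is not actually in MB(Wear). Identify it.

Temp

Children of Wear: BearingFault, Current.
Parents of Wear: Torque.
Co-parents of Wear (other parents of its children):
  BearingFault has no other parent.
  parents(Current) \ {Wear} = {BearingFault}.
MB(Wear) = {BearingFault, Current, Torque}.
Temp is neither a parent, child, nor co-parent of Wear, so it does not belong.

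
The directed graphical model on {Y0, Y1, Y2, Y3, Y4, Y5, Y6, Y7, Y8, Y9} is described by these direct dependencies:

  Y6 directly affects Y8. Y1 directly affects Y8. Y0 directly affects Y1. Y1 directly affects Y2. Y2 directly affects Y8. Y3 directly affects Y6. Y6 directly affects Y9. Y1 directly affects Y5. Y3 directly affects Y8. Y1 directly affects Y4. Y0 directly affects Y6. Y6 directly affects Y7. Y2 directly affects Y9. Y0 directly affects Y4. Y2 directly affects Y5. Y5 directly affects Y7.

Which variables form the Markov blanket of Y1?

{Y0, Y2, Y3, Y4, Y5, Y6, Y8}

By definition, MB(Y1) is built from Y1's parents, Y1's children, and the co-parents of Y1.
Children of Y1: Y2, Y4, Y5, Y8.
Y1 has parent Y0.
Co-parents of Y1 (other parents of its children):
  Y2: no additional parents.
  Y4's other parent is Y0.
  Y5's other parent is Y2.
  Y8's other parents are Y2, Y3, Y6.
Taking the union gives {Y0, Y2, Y3, Y4, Y5, Y6, Y8}.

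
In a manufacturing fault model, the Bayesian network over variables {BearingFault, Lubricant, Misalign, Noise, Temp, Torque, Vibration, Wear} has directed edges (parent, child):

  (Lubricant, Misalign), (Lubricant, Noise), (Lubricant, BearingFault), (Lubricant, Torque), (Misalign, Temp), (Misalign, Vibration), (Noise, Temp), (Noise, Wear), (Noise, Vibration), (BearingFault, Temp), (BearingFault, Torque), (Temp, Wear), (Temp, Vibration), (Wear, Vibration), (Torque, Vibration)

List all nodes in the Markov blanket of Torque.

{BearingFault, Lubricant, Misalign, Noise, Temp, Vibration, Wear}

By definition, MB(Torque) is built from Torque's parents, Torque's children, and the co-parents of Torque.
Torque's parents: BearingFault, Lubricant.
Torque's children: Vibration.
Other parents of Torque's children:
  Vibration: Misalign, Noise, Temp, Wear
Taking the union gives {BearingFault, Lubricant, Misalign, Noise, Temp, Vibration, Wear}.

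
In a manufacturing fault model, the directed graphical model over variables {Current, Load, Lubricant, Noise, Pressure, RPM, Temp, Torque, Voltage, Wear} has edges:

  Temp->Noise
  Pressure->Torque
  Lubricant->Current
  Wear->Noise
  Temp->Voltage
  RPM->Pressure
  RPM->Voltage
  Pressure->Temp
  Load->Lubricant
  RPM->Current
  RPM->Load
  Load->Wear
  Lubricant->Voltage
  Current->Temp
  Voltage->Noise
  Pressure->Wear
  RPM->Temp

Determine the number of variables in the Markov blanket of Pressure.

Pressure has parent RPM.
Pressure has children Temp, Torque, Wear.
Parents of each child, excluding Pressure:
  Temp also has parents Current, RPM.
  Wear's other parent is Load.
  Torque has no other parent.
MB(Pressure) = {Current, Load, RPM, Temp, Torque, Wear}, which has 6 nodes.

6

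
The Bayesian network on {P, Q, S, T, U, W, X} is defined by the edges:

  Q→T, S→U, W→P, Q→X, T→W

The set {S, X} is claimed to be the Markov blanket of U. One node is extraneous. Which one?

A node's Markov blanket = Pa ∪ Ch ∪ (parents of Ch other than the node itself).
Parents of U: S.
U's children: none.
U has no children, so there are no co-parents.
MB(U) = {S}.
X is neither a parent, child, nor co-parent of U, so it does not belong.

X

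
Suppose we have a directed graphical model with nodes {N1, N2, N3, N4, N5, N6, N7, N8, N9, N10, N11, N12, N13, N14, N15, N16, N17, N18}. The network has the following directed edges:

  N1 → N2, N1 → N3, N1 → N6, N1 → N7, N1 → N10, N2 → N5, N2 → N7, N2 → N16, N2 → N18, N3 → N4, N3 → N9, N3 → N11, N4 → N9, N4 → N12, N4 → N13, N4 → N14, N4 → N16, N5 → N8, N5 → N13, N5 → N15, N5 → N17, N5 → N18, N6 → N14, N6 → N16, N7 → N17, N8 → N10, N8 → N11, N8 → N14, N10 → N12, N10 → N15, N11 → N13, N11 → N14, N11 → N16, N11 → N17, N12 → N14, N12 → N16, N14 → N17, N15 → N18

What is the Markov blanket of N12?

{N2, N4, N6, N8, N10, N11, N14, N16}

Parents of N12: N4, N10.
Ch(N12) = {N14, N16}.
Other parents of N12's children:
  N14: N4, N6, N8, N11
  N16: N2, N4, N6, N11
So the Markov blanket of N12 is {N2, N4, N6, N8, N10, N11, N14, N16}.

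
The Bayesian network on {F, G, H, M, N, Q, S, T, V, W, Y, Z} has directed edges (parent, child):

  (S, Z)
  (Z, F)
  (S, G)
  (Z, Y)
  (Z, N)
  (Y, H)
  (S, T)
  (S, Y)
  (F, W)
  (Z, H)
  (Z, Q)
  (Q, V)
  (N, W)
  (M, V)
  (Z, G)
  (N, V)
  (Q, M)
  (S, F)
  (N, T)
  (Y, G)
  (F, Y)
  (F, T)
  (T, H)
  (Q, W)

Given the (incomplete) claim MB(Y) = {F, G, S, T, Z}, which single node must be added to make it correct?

By definition, MB(Y) is built from Y's parents, Y's children, and the co-parents of Y.
Children of Y: G, H.
Parents of Y: F, S, Z.
Other parents of Y's children:
  parents(H) \ {Y} = {T, Z}.
  parents(G) \ {Y} = {S, Z}.
MB(Y) = {F, G, H, S, T, Z}.
Comparing with the claimed set, H is missing.

H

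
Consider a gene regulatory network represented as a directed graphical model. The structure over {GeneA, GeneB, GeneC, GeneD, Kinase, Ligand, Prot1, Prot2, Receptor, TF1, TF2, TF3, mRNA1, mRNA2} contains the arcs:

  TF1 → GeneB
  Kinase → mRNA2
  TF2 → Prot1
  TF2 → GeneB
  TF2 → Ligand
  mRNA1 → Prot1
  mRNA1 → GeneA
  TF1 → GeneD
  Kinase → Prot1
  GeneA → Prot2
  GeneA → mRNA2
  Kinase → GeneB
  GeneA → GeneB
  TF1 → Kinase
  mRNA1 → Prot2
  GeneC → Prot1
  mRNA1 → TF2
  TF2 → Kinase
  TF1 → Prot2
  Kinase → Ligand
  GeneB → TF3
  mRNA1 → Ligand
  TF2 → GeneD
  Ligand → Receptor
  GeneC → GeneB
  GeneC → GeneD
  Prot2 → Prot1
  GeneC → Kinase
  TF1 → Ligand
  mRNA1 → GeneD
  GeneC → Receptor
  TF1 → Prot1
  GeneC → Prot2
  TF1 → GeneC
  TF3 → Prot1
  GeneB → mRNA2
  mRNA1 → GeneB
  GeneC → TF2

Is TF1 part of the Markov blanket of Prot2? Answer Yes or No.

Yes

TF1 is a parent of Prot2.
So TF1 ∈ MB(Prot2).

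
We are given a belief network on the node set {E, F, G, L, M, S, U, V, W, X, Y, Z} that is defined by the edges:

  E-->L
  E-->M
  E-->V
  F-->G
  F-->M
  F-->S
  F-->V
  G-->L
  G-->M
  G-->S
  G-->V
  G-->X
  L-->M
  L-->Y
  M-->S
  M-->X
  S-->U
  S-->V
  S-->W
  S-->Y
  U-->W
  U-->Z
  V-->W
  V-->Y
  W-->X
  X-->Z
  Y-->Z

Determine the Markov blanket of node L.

A node's Markov blanket = Pa ∪ Ch ∪ (parents of Ch other than the node itself).
L has children M, Y.
L has parents E, G.
Other parents of L's children:
  M: E, F, G
  Y: S, V
So the Markov blanket of L is {E, F, G, M, S, V, Y}.

{E, F, G, M, S, V, Y}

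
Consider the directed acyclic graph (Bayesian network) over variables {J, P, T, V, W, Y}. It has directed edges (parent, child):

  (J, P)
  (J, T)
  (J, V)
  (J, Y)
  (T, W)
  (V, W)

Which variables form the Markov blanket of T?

Parents of T: J.
T's children: W.
Co-parents of T (other parents of its children):
  W: V
Taking the union gives {J, V, W}.

{J, V, W}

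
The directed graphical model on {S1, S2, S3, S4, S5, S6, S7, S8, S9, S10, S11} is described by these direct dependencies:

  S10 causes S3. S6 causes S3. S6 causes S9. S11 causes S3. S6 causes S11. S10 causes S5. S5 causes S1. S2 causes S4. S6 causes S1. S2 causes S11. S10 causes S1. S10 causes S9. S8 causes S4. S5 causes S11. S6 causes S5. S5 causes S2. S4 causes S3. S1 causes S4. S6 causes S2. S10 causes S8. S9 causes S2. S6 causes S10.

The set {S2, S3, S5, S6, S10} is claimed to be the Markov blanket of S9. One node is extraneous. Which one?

By definition, MB(S9) is built from S9's parents, S9's children, and the co-parents of S9.
S9's parents: S6, S10.
S9 has child S2.
For each child, the remaining parents (spouses of S9):
  S2: S5, S6
MB(S9) = {S2, S5, S6, S10}.
S3 is neither a parent, child, nor co-parent of S9, so it does not belong.

S3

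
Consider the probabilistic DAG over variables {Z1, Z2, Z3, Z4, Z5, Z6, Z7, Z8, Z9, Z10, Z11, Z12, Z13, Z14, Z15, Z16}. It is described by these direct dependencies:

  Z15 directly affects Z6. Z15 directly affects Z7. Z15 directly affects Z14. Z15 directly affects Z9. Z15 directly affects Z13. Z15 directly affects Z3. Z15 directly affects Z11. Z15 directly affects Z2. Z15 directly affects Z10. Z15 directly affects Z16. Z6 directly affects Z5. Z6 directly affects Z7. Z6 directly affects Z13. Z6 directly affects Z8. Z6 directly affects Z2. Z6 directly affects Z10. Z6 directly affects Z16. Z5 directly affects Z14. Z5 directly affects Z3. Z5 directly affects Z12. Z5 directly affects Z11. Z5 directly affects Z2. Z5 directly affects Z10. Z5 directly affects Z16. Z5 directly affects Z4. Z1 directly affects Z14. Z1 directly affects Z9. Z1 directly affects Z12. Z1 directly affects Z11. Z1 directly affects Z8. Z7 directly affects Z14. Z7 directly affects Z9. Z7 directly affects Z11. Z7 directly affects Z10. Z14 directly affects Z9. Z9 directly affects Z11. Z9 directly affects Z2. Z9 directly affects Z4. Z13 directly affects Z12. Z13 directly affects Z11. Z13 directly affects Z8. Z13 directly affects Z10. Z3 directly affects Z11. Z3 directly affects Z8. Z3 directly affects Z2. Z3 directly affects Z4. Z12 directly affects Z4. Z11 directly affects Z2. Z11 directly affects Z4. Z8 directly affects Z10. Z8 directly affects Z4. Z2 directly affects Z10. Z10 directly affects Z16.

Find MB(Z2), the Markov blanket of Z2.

A node's Markov blanket = Pa ∪ Ch ∪ (parents of Ch other than the node itself).
Pa(Z2) = {Z3, Z5, Z6, Z9, Z11, Z15}.
Children of Z2: Z10.
Other parents of Z2's children:
  Z10: Z5, Z6, Z7, Z8, Z13, Z15
So the Markov blanket of Z2 is {Z3, Z5, Z6, Z7, Z8, Z9, Z10, Z11, Z13, Z15}.

{Z3, Z5, Z6, Z7, Z8, Z9, Z10, Z11, Z13, Z15}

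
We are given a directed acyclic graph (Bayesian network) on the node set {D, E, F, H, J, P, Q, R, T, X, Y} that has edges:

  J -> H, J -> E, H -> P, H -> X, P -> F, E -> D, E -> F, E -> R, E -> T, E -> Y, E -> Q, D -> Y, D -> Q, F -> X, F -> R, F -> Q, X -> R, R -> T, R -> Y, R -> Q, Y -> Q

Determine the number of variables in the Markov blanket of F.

Recall MB(v) = parents ∪ children ∪ spouses, where spouses are the other parents of v's children.
Pa(F) = {E, P}.
F's children: Q, R, X.
Parents of each child, excluding F:
  X also has parent H.
  R also has parents E, X.
  parents(Q) \ {F} = {D, E, R, Y}.
MB(F) = {D, E, H, P, Q, R, X, Y}, which has 8 nodes.

8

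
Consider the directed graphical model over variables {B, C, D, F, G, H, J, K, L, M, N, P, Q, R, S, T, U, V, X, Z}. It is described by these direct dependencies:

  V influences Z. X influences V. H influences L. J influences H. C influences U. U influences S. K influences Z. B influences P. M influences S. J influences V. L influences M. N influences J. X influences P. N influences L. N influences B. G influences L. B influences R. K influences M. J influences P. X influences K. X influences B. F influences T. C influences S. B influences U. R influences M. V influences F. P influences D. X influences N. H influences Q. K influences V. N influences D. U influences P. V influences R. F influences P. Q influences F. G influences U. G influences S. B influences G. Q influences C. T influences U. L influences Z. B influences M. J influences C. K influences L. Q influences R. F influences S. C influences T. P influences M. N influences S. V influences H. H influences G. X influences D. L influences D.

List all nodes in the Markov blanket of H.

{B, G, J, K, L, N, Q, V}

Recall MB(v) = parents ∪ children ∪ spouses, where spouses are the other parents of v's children.
H's parents: J, V.
H has children G, L, Q.
For each child, the remaining parents (spouses of H):
  G's other parent is B.
  Q: no additional parents.
  parents(L) \ {H} = {G, K, N}.
Union: {J, V} ∪ {G, L, Q} ∪ {B, G, K, N} = {B, G, J, K, L, N, Q, V}.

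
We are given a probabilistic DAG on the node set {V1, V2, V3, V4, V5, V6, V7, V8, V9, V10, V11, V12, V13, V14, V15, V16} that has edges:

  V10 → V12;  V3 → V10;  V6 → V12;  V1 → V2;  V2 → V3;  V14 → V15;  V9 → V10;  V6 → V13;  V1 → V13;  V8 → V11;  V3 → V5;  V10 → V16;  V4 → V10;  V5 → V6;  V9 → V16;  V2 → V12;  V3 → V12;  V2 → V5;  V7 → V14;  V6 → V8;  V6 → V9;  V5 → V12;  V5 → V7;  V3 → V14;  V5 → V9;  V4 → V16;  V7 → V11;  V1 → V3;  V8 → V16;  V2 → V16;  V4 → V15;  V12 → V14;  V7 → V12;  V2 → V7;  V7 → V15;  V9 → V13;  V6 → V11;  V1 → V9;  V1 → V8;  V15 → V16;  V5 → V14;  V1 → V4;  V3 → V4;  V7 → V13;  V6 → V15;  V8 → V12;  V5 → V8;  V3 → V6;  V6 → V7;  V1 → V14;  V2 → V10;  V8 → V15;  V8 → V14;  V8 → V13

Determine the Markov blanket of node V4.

Recall MB(v) = parents ∪ children ∪ spouses, where spouses are the other parents of v's children.
Parents of V4: V1, V3.
V4's children: V10, V15, V16.
For each child, the remaining parents (spouses of V4):
  V10: V2, V3, V9
  V15: V6, V7, V8, V14
  V16: V2, V8, V9, V10, V15
So the Markov blanket of V4 is {V1, V2, V3, V6, V7, V8, V9, V10, V14, V15, V16}.

{V1, V2, V3, V6, V7, V8, V9, V10, V14, V15, V16}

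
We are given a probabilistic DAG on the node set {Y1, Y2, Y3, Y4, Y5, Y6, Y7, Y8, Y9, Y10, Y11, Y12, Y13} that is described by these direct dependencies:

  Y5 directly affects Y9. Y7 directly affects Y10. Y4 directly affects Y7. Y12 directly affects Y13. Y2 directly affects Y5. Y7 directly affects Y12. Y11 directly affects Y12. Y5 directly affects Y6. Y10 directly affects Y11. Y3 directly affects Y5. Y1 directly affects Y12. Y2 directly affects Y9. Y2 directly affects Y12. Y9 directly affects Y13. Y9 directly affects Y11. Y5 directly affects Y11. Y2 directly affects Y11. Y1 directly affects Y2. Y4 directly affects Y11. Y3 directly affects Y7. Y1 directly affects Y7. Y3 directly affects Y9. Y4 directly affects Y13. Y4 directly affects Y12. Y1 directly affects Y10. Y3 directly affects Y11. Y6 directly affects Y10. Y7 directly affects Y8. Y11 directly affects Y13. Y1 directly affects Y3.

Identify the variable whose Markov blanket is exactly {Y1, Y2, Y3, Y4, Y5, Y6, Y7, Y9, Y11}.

Y10

The target node must have every member of {Y1, Y2, Y3, Y4, Y5, Y6, Y7, Y9, Y11} as a parent, child, or co-parent, and no others.
Parents of Y10: Y1, Y6, Y7; children: Y11; co-parents: Y2, Y3, Y4, Y5, Y9.
These exactly cover the given set, so the node is Y10.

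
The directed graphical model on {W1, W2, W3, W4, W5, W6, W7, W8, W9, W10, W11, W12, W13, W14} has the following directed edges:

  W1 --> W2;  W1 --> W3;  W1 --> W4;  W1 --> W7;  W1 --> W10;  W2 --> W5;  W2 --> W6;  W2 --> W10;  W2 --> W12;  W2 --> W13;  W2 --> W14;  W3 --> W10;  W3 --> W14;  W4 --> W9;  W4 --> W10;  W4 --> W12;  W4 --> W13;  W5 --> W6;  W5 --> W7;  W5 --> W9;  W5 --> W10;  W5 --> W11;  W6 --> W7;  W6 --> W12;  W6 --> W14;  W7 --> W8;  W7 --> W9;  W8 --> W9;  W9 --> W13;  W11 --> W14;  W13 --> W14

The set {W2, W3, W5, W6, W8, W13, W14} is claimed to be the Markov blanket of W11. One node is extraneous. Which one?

W11 has parent W5.
Children of W11: W14.
Co-parents of W11 (other parents of its children):
  W14: W2, W3, W6, W13
MB(W11) = {W2, W3, W5, W6, W13, W14}.
W8 is neither a parent, child, nor co-parent of W11, so it does not belong.

W8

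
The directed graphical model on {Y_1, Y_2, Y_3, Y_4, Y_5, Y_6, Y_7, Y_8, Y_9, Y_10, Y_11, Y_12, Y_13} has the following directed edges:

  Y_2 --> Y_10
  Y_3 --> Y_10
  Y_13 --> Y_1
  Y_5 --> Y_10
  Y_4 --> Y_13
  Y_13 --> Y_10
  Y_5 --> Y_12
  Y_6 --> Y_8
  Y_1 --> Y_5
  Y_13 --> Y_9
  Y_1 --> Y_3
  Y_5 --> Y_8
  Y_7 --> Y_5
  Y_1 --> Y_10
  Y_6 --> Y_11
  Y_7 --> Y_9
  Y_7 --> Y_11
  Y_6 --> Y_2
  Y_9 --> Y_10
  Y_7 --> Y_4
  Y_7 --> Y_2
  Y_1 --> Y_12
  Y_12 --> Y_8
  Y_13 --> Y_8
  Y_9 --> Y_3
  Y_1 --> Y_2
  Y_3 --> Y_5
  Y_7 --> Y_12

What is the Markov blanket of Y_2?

{Y_1, Y_3, Y_5, Y_6, Y_7, Y_9, Y_10, Y_13}

Recall MB(v) = parents ∪ children ∪ spouses, where spouses are the other parents of v's children.
Y_2 has parents Y_1, Y_6, Y_7.
Y_2's children: Y_10.
Other parents of Y_2's children:
  Y_10's other parents are Y_1, Y_3, Y_5, Y_9, Y_13.
Union: {Y_1, Y_6, Y_7} ∪ {Y_10} ∪ {Y_1, Y_3, Y_5, Y_9, Y_13} = {Y_1, Y_3, Y_5, Y_6, Y_7, Y_9, Y_10, Y_13}.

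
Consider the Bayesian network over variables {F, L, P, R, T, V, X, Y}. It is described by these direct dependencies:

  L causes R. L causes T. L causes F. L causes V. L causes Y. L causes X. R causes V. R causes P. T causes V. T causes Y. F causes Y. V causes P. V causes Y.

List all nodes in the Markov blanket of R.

By definition, MB(R) is built from R's parents, R's children, and the co-parents of R.
R has parent L.
R has children P, V.
Other parents of R's children:
  V: L, T
  P: V
So the Markov blanket of R is {L, P, T, V}.

{L, P, T, V}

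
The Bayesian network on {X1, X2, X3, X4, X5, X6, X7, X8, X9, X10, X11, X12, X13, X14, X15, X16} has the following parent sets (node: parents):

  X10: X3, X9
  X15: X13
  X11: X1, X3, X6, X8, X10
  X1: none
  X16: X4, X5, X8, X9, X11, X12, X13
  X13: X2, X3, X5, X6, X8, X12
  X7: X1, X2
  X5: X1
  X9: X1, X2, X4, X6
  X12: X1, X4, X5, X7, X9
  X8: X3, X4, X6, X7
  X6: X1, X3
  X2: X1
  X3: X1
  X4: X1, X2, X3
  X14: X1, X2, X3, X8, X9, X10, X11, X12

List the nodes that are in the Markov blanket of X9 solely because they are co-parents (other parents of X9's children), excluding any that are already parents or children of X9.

{X3, X5, X7, X8, X11, X13}

Children of X9: X10, X12, X14, X16.
  parents(X10) \ {X9} = {X3}.
  X12 also has parents X1, X4, X5, X7.
  X14's other parents are X1, X2, X3, X8, X10, X11, X12.
  X16 also has parents X4, X5, X8, X11, X12, X13.
Excluding nodes already adjacent to X9 (X1, X2, X4, X6, X10, X12, X14, X16), the co-parent-only contribution is {X3, X5, X7, X8, X11, X13}.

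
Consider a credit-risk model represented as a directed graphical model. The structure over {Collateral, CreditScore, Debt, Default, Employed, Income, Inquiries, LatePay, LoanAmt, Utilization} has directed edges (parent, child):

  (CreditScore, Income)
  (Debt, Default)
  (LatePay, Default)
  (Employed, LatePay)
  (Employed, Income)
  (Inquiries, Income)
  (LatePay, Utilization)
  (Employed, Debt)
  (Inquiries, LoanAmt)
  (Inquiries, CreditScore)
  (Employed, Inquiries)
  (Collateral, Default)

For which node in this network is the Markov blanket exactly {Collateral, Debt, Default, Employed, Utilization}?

The target node must have every member of {Collateral, Debt, Default, Employed, Utilization} as a parent, child, or co-parent, and no others.
Parents of LatePay: Employed; children: Default, Utilization; co-parents: Collateral, Debt.
These exactly cover the given set, so the node is LatePay.

LatePay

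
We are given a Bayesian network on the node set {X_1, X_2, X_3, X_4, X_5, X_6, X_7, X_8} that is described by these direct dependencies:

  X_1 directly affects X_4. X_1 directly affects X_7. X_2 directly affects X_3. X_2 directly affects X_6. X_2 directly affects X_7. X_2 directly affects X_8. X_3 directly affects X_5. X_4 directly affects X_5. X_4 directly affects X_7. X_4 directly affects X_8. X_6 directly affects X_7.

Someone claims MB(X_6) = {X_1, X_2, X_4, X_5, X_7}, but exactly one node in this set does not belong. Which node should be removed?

X_5

The Markov blanket of a node is its parents, its children, and the other parents of its children.
X_6's parents: X_2.
Ch(X_6) = {X_7}.
Parents of each child, excluding X_6:
  X_7 also has parents X_1, X_2, X_4.
MB(X_6) = {X_1, X_2, X_4, X_7}.
X_5 is neither a parent, child, nor co-parent of X_6, so it does not belong.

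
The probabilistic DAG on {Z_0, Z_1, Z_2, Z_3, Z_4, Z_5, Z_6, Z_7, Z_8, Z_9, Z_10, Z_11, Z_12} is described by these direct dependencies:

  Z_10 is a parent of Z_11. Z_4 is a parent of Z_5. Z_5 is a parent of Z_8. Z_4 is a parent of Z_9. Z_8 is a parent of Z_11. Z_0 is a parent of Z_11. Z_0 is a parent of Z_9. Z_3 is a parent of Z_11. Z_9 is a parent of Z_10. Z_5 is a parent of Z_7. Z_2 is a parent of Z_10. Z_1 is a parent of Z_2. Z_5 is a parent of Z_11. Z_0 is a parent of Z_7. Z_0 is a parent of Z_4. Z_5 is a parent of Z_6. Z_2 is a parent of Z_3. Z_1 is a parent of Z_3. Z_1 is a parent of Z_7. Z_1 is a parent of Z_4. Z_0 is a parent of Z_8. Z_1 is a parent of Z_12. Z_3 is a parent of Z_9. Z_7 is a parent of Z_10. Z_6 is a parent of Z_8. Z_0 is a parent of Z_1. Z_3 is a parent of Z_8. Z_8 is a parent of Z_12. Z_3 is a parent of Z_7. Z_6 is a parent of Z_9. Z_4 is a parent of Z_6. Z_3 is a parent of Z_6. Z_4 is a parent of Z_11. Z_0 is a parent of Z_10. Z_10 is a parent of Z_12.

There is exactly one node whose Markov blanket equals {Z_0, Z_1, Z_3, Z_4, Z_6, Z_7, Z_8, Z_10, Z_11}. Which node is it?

Z_5

The target node must have every member of {Z_0, Z_1, Z_3, Z_4, Z_6, Z_7, Z_8, Z_10, Z_11} as a parent, child, or co-parent, and no others.
Parents of Z_5: Z_4; children: Z_6, Z_7, Z_8, Z_11; co-parents: Z_0, Z_1, Z_3, Z_4, Z_6, Z_8, Z_10.
These exactly cover the given set, so the node is Z_5.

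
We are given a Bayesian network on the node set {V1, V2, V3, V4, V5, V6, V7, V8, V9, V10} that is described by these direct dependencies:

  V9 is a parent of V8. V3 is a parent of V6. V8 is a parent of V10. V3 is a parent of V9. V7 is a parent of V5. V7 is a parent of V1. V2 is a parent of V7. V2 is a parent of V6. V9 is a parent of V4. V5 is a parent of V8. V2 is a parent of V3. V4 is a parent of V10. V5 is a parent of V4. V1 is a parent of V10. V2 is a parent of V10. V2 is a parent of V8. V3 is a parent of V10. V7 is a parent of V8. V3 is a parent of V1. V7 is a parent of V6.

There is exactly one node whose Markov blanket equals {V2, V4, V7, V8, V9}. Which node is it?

The target node must have every member of {V2, V4, V7, V8, V9} as a parent, child, or co-parent, and no others.
Parents of V5: V7; children: V4, V8; co-parents: V2, V7, V9.
These exactly cover the given set, so the node is V5.

V5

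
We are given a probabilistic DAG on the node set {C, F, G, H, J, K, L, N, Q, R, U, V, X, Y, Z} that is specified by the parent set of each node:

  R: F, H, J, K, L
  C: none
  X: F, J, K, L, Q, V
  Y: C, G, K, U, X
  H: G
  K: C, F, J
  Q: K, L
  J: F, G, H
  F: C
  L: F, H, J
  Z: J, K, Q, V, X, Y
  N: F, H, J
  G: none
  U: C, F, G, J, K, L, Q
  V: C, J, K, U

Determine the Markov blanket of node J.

{C, F, G, H, K, L, N, Q, R, U, V, X, Y, Z}

J's parents: F, G, H.
Ch(J) = {K, L, N, R, U, V, X, Z}.
For each child, the remaining parents (spouses of J):
  parents(K) \ {J} = {C, F}.
  parents(L) \ {J} = {F, H}.
  N's other parents are F, H.
  R's other parents are F, H, K, L.
  U's other parents are C, F, G, K, L, Q.
  V's other parents are C, K, U.
  X also has parents F, K, L, Q, V.
  Z's other parents are K, Q, V, X, Y.
So the Markov blanket of J is {C, F, G, H, K, L, N, Q, R, U, V, X, Y, Z}.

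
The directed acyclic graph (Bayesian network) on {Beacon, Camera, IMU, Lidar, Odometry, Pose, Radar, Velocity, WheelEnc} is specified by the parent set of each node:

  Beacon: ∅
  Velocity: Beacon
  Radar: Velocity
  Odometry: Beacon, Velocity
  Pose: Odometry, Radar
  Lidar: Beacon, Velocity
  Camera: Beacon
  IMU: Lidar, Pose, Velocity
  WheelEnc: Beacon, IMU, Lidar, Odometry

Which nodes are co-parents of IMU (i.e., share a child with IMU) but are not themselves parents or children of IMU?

Children of IMU: WheelEnc.
  WheelEnc: Beacon, Lidar, Odometry
Excluding nodes already adjacent to IMU (Lidar, Pose, Velocity, WheelEnc), the co-parent-only contribution is {Beacon, Odometry}.

{Beacon, Odometry}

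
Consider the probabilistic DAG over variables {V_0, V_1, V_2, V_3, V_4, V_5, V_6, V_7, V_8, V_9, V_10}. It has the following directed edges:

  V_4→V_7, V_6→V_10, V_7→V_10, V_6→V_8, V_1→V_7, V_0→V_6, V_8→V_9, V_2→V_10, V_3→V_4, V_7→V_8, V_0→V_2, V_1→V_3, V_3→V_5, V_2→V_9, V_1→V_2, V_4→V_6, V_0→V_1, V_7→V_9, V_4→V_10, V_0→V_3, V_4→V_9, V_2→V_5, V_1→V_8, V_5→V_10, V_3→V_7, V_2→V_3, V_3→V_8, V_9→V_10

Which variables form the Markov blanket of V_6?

V_6's children: V_8, V_10.
V_6 has parents V_0, V_4.
Co-parents of V_6 (other parents of its children):
  V_8: V_1, V_3, V_7
  V_10: V_2, V_4, V_5, V_7, V_9
So the Markov blanket of V_6 is {V_0, V_1, V_2, V_3, V_4, V_5, V_7, V_8, V_9, V_10}.

{V_0, V_1, V_2, V_3, V_4, V_5, V_7, V_8, V_9, V_10}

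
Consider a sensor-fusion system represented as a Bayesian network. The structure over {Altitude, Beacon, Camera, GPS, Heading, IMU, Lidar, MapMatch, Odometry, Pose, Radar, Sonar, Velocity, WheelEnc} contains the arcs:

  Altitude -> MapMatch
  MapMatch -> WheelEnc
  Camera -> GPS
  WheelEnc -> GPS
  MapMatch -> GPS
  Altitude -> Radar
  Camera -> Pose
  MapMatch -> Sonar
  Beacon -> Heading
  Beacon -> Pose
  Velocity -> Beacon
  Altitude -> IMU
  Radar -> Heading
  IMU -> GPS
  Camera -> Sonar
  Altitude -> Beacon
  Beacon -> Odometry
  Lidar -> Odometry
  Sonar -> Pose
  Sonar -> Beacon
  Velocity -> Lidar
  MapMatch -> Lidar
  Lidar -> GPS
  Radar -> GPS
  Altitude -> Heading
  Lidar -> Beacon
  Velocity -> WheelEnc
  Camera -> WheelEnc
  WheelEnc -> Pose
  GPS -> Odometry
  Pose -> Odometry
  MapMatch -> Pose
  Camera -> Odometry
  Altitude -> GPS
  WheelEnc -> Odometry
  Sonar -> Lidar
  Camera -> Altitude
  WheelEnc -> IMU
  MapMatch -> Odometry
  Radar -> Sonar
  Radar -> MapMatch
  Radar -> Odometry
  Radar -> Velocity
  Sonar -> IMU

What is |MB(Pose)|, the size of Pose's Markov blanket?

Pose's children: Odometry.
Pa(Pose) = {Beacon, Camera, MapMatch, Sonar, WheelEnc}.
Co-parents of Pose (other parents of its children):
  Odometry: Beacon, Camera, GPS, Lidar, MapMatch, Radar, WheelEnc
MB(Pose) = {Beacon, Camera, GPS, Lidar, MapMatch, Odometry, Radar, Sonar, WheelEnc}, which has 9 nodes.

9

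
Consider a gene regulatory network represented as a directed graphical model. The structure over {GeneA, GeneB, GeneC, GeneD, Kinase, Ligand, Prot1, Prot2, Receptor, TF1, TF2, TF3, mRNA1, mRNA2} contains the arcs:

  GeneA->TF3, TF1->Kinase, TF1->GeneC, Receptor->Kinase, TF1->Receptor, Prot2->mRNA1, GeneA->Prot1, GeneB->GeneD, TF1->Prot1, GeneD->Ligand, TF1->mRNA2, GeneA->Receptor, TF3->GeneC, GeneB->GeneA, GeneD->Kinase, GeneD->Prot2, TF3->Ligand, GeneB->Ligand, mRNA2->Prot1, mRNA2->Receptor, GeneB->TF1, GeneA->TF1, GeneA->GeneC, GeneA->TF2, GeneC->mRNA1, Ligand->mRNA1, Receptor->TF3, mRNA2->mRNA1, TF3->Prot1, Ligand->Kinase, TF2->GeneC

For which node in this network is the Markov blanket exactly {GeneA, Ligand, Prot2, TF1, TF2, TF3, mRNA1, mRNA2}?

GeneC

The target node must have every member of {GeneA, Ligand, Prot2, TF1, TF2, TF3, mRNA1, mRNA2} as a parent, child, or co-parent, and no others.
Parents of GeneC: GeneA, TF1, TF2, TF3; children: mRNA1; co-parents: Ligand, Prot2, mRNA2.
These exactly cover the given set, so the node is GeneC.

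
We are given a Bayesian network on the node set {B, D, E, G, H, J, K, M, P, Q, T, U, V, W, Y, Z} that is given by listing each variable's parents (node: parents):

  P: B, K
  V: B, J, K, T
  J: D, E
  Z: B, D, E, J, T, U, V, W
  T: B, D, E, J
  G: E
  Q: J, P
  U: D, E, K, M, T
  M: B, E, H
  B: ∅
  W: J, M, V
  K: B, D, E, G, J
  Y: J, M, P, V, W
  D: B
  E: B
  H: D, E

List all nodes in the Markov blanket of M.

M's parents: B, E, H.
Children of M: U, W, Y.
For each child, the remaining parents (spouses of M):
  U: D, E, K, T
  W: J, V
  Y: J, P, V, W
Union: {B, E, H} ∪ {U, W, Y} ∪ {D, E, J, K, P, T, V, W} = {B, D, E, H, J, K, P, T, U, V, W, Y}.

{B, D, E, H, J, K, P, T, U, V, W, Y}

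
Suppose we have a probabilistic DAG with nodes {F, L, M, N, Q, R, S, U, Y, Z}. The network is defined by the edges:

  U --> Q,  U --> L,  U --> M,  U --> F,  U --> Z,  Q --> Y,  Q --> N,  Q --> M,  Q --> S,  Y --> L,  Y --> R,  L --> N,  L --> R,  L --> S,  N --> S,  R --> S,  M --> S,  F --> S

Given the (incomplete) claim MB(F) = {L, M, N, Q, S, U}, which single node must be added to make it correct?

R

Parents of F: U.
F's children: S.
Parents of each child, excluding F:
  S: L, M, N, Q, R
MB(F) = {L, M, N, Q, R, S, U}.
Comparing with the claimed set, R is missing.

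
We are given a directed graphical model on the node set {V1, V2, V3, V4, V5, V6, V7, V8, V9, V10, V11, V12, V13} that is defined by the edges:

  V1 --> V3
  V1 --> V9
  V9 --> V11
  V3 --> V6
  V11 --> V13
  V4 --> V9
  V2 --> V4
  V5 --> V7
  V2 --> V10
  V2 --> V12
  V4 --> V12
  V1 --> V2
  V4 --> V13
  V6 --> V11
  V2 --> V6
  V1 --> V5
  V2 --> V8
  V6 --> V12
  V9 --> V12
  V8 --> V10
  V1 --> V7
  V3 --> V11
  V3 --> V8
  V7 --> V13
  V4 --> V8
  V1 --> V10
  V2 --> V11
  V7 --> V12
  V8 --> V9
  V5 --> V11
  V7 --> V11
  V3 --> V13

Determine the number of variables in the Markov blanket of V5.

A node's Markov blanket = Pa ∪ Ch ∪ (parents of Ch other than the node itself).
V5's children: V7, V11.
Pa(V5) = {V1}.
Co-parents of V5 (other parents of its children):
  V7's other parent is V1.
  parents(V11) \ {V5} = {V2, V3, V6, V7, V9}.
MB(V5) = {V1, V2, V3, V6, V7, V9, V11}, which has 7 nodes.

7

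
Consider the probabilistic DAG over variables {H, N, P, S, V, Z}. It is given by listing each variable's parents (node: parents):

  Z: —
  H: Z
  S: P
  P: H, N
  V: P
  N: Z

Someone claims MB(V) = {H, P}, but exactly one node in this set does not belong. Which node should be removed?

By definition, MB(V) is built from V's parents, V's children, and the co-parents of V.
Parents of V: P.
V's children: none.
V has no children, so there are no co-parents.
MB(V) = {P}.
H is neither a parent, child, nor co-parent of V, so it does not belong.

H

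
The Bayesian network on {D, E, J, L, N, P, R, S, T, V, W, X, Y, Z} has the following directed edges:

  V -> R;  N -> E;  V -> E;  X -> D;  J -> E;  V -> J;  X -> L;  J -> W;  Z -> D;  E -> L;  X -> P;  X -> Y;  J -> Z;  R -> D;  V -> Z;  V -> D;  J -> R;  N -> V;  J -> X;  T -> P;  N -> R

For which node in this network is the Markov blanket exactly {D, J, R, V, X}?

Z

The target node must have every member of {D, J, R, V, X} as a parent, child, or co-parent, and no others.
Parents of Z: J, V; children: D; co-parents: R, V, X.
These exactly cover the given set, so the node is Z.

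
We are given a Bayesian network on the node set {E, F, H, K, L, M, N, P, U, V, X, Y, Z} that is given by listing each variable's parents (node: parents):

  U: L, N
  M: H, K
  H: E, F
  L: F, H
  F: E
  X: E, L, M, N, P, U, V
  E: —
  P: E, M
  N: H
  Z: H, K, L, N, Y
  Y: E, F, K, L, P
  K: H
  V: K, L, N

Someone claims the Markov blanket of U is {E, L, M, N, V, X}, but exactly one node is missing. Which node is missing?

A node's Markov blanket = Pa ∪ Ch ∪ (parents of Ch other than the node itself).
U has parents L, N.
Children of U: X.
For each child, the remaining parents (spouses of U):
  X also has parents E, L, M, N, P, V.
MB(U) = {E, L, M, N, P, V, X}.
Comparing with the claimed set, P is missing.

P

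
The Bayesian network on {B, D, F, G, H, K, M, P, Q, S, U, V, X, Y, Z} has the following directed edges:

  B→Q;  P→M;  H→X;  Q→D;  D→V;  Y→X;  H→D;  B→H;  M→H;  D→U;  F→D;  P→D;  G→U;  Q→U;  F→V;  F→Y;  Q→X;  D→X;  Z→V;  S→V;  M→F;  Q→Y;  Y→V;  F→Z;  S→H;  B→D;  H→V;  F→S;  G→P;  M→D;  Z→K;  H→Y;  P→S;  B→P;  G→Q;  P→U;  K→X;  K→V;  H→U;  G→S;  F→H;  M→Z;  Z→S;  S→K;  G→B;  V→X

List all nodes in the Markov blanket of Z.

{D, F, G, H, K, M, P, S, V, Y}

The Markov blanket of a node is its parents, its children, and the other parents of its children.
Pa(Z) = {F, M}.
Z's children: K, S, V.
Co-parents of Z (other parents of its children):
  S's other parents are F, G, P.
  parents(K) \ {Z} = {S}.
  parents(V) \ {Z} = {D, F, H, K, S, Y}.
So the Markov blanket of Z is {D, F, G, H, K, M, P, S, V, Y}.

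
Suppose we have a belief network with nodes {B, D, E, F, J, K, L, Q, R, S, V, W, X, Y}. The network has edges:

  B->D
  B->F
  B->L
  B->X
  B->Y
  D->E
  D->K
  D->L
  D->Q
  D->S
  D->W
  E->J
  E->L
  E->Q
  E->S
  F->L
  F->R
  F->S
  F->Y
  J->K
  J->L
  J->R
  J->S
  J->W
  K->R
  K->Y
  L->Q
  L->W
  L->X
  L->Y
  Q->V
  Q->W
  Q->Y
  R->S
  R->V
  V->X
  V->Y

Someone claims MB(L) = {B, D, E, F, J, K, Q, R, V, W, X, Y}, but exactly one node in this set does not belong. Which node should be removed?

Recall MB(v) = parents ∪ children ∪ spouses, where spouses are the other parents of v's children.
L's parents: B, D, E, F, J.
L's children: Q, W, X, Y.
Parents of each child, excluding L:
  parents(Q) \ {L} = {D, E}.
  W's other parents are D, J, Q.
  parents(X) \ {L} = {B, V}.
  Y also has parents B, F, K, Q, V.
MB(L) = {B, D, E, F, J, K, Q, V, W, X, Y}.
R is neither a parent, child, nor co-parent of L, so it does not belong.

R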